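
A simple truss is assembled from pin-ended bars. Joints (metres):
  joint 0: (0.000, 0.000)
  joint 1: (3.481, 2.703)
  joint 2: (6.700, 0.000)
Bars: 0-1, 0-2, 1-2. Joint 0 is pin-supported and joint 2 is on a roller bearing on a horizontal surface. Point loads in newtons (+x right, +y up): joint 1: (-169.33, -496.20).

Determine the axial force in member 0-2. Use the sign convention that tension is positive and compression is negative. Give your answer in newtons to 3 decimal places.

225.662

N=3 nodes, M=3 members, R=3 reactions → 2N=6, M+R=6
member 0 (0-1): L=4.4072, (cx,cy)=(0.7898,0.6133)
member 1 (0-2): L=6.7000, (cx,cy)=(1.0000,0.0000)
member 2 (1-2): L=4.2034, (cx,cy)=(0.7658,-0.6431)
solve A·x = −loads:
  F[0-1] = -500.0904 N (compression)
  F[0-2] = +225.6617 N (tension)
  F[1-2] = -294.6678 N (compression)
  Rx@0 = +169.3300 N
  Ry@0 = +306.7115 N
  Ry@2 = +189.4885 N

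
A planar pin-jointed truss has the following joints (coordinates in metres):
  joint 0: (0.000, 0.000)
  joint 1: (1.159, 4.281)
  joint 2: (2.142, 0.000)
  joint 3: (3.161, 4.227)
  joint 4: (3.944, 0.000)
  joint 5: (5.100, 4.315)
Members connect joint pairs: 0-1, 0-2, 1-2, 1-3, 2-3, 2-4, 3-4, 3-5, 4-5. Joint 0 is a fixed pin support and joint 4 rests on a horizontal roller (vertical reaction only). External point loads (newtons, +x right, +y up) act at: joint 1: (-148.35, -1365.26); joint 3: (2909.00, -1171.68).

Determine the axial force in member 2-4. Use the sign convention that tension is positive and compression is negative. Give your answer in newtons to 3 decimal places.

N=6 nodes, M=9 members, R=3 reactions → 2N=12, M+R=12
member 0 (0-1): L=4.4351, (cx,cy)=(0.2613,0.9653)
member 1 (0-2): L=2.1420, (cx,cy)=(1.0000,0.0000)
member 2 (1-2): L=4.3924, (cx,cy)=(0.2238,-0.9746)
member 3 (1-3): L=2.0027, (cx,cy)=(0.9996,-0.0270)
member 4 (2-3): L=4.3481, (cx,cy)=(0.2344,0.9722)
member 5 (2-4): L=1.8020, (cx,cy)=(1.0000,0.0000)
member 6 (3-4): L=4.2989, (cx,cy)=(0.1821,-0.9833)
member 7 (3-5): L=1.9410, (cx,cy)=(0.9990,0.0453)
member 8 (4-5): L=4.4672, (cx,cy)=(0.2588,0.9659)
solve A·x = −loads:
  F[0-1] = +1823.3968 N (tension)
  F[0-2] = +2284.1534 N (tension)
  F[1-2] = -3244.0128 N (compression)
  F[1-3] = +1351.3325 N (tension)
  F[2-3] = +3252.3061 N (tension)
  F[2-4] = +795.9622 N (tension)
  F[3-4] = -4370.0754 N (compression)
  F[3-5] = -0.0000 N (compression)
  F[4-5] = +0.0000 N (tension)
  Rx@0 = -2760.6500 N
  Ry@0 = -1760.0360 N
  Ry@4 = +4296.9760 N

795.962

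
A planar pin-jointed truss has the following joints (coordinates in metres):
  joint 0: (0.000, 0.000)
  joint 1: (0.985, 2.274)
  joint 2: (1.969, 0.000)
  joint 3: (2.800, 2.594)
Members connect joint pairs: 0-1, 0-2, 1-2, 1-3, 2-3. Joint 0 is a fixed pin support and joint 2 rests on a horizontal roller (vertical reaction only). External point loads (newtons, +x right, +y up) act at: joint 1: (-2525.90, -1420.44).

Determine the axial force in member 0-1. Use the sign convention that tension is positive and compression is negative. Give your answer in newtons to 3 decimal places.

-3952.666

N=4 nodes, M=5 members, R=3 reactions → 2N=8, M+R=8
member 0 (0-1): L=2.4782, (cx,cy)=(0.3975,0.9176)
member 1 (0-2): L=1.9690, (cx,cy)=(1.0000,0.0000)
member 2 (1-2): L=2.4778, (cx,cy)=(0.3971,-0.9178)
member 3 (1-3): L=1.8430, (cx,cy)=(0.9848,0.1736)
member 4 (2-3): L=2.7239, (cx,cy)=(0.3051,0.9523)
solve A·x = −loads:
  F[0-1] = -3952.6660 N (compression)
  F[0-2] = -954.8278 N (compression)
  F[1-2] = +2404.3102 N (tension)
  F[1-3] = +0.0000 N (tension)
  F[2-3] = +0.0000 N (tension)
  Rx@0 = +2525.9000 N
  Ry@0 = +3627.0236 N
  Ry@2 = -2206.5836 N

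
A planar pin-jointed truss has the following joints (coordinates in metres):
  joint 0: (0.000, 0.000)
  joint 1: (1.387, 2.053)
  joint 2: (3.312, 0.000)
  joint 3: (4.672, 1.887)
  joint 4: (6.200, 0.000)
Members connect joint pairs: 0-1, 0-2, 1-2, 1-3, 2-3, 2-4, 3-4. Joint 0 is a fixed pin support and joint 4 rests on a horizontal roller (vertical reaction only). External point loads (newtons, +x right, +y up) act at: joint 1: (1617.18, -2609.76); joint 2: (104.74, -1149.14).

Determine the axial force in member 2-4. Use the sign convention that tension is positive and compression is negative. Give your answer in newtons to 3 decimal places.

N=5 nodes, M=7 members, R=3 reactions → 2N=10, M+R=10
member 0 (0-1): L=2.4776, (cx,cy)=(0.5598,0.8286)
member 1 (0-2): L=3.3120, (cx,cy)=(1.0000,0.0000)
member 2 (1-2): L=2.8143, (cx,cy)=(0.6840,-0.7295)
member 3 (1-3): L=3.2892, (cx,cy)=(0.9987,-0.0505)
member 4 (2-3): L=2.3260, (cx,cy)=(0.5847,0.8113)
member 5 (2-4): L=2.8880, (cx,cy)=(1.0000,0.0000)
member 6 (3-4): L=2.4281, (cx,cy)=(0.6293,-0.7772)
solve A·x = −loads:
  F[0-1] = -2444.6847 N (compression)
  F[0-2] = +3090.4850 N (tension)
  F[1-2] = -623.3391 N (compression)
  F[1-3] = -2562.6466 N (compression)
  F[2-3] = +1976.9993 N (tension)
  F[2-4] = +1403.4498 N (tension)
  F[3-4] = -2230.1588 N (compression)
  Rx@0 = -1721.9200 N
  Ry@0 = +2025.7130 N
  Ry@4 = +1733.1870 N

1403.450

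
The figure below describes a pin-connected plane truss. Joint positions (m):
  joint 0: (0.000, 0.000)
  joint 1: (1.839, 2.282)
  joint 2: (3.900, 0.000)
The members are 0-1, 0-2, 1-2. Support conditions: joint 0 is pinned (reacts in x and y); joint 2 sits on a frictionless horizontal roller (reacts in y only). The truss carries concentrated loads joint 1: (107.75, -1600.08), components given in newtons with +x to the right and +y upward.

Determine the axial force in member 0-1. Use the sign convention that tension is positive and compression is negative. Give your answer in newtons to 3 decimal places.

N=3 nodes, M=3 members, R=3 reactions → 2N=6, M+R=6
member 0 (0-1): L=2.9308, (cx,cy)=(0.6275,0.7786)
member 1 (0-2): L=3.9000, (cx,cy)=(1.0000,0.0000)
member 2 (1-2): L=3.0749, (cx,cy)=(0.6703,-0.7421)
solve A·x = −loads:
  F[0-1] = -1005.0083 N (compression)
  F[0-2] = +738.3716 N (tension)
  F[1-2] = -1101.6240 N (compression)
  Rx@0 = -107.7500 N
  Ry@0 = +782.5332 N
  Ry@2 = +817.5468 N

-1005.008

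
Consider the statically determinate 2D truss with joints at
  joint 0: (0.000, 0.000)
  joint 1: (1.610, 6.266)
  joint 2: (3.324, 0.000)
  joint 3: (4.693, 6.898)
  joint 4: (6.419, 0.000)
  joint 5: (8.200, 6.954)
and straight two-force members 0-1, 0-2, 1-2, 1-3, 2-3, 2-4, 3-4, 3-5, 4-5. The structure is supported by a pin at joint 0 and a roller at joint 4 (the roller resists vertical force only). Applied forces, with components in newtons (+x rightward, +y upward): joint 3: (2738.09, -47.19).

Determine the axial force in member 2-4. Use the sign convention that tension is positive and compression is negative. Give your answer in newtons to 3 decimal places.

N=6 nodes, M=9 members, R=3 reactions → 2N=12, M+R=12
member 0 (0-1): L=6.4695, (cx,cy)=(0.2489,0.9685)
member 1 (0-2): L=3.3240, (cx,cy)=(1.0000,0.0000)
member 2 (1-2): L=6.4962, (cx,cy)=(0.2638,-0.9646)
member 3 (1-3): L=3.1471, (cx,cy)=(0.9796,0.2008)
member 4 (2-3): L=7.0325, (cx,cy)=(0.1947,0.9809)
member 5 (2-4): L=3.0950, (cx,cy)=(1.0000,0.0000)
member 6 (3-4): L=7.1107, (cx,cy)=(0.2427,-0.9701)
member 7 (3-5): L=3.5074, (cx,cy)=(0.9999,0.0160)
member 8 (4-5): L=7.1784, (cx,cy)=(0.2481,0.9687)
solve A·x = −loads:
  F[0-1] = +3024.8871 N (tension)
  F[0-2] = +1985.3203 N (tension)
  F[1-2] = -2724.5905 N (compression)
  F[1-3] = +1502.2473 N (tension)
  F[2-3] = +2679.3000 N (tension)
  F[2-4] = +744.8757 N (tension)
  F[3-4] = -3068.6892 N (compression)
  F[3-5] = -0.0000 N (compression)
  F[4-5] = +0.0000 N (tension)
  Rx@0 = -2738.0900 N
  Ry@0 = -2929.7235 N
  Ry@4 = +2976.9135 N

744.876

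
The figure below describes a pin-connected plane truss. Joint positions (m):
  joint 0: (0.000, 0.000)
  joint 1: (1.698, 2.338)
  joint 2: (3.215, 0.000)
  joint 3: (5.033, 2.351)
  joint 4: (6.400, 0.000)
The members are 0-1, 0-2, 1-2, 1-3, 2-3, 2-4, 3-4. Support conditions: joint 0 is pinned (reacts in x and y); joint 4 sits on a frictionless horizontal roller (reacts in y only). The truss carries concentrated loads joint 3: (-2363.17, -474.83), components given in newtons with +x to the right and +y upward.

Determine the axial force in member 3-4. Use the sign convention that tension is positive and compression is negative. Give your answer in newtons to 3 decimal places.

N=5 nodes, M=7 members, R=3 reactions → 2N=10, M+R=10
member 0 (0-1): L=2.8895, (cx,cy)=(0.5876,0.8091)
member 1 (0-2): L=3.2150, (cx,cy)=(1.0000,0.0000)
member 2 (1-2): L=2.7870, (cx,cy)=(0.5443,-0.8389)
member 3 (1-3): L=3.3350, (cx,cy)=(1.0000,0.0039)
member 4 (2-3): L=2.9719, (cx,cy)=(0.6117,0.7911)
member 5 (2-4): L=3.1850, (cx,cy)=(1.0000,0.0000)
member 6 (3-4): L=2.7195, (cx,cy)=(0.5027,-0.8645)
solve A·x = −loads:
  F[0-1] = -1198.2283 N (compression)
  F[0-2] = -1659.0473 N (compression)
  F[1-2] = +1149.5396 N (tension)
  F[1-3] = -1329.8355 N (compression)
  F[2-3] = -1219.0227 N (compression)
  F[2-4] = -287.6378 N (compression)
  F[3-4] = +572.2326 N (tension)
  Rx@0 = +2363.1700 N
  Ry@0 = +969.5165 N
  Ry@4 = -494.6865 N

572.233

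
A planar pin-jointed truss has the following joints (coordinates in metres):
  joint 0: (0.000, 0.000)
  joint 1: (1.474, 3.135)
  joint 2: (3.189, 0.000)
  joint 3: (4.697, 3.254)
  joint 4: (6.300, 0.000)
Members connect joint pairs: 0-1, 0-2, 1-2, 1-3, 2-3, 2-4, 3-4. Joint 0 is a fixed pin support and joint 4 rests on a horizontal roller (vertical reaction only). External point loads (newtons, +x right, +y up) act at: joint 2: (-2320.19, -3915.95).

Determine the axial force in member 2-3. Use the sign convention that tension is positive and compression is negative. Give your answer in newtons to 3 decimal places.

N=5 nodes, M=7 members, R=3 reactions → 2N=10, M+R=10
member 0 (0-1): L=3.4642, (cx,cy)=(0.4255,0.9050)
member 1 (0-2): L=3.1890, (cx,cy)=(1.0000,0.0000)
member 2 (1-2): L=3.5734, (cx,cy)=(0.4799,-0.8773)
member 3 (1-3): L=3.2252, (cx,cy)=(0.9993,0.0369)
member 4 (2-3): L=3.5864, (cx,cy)=(0.4205,0.9073)
member 5 (2-4): L=3.1110, (cx,cy)=(1.0000,0.0000)
member 6 (3-4): L=3.6274, (cx,cy)=(0.4419,-0.8971)
solve A·x = −loads:
  F[0-1] = -2136.8104 N (compression)
  F[0-2] = -1410.9960 N (compression)
  F[1-2] = +2123.0249 N (tension)
  F[1-3] = -1929.4114 N (compression)
  F[2-3] = +2263.1917 N (tension)
  F[2-4] = +976.4884 N (tension)
  F[3-4] = -2209.6860 N (compression)
  Rx@0 = +2320.1900 N
  Ry@0 = +1933.7334 N
  Ry@4 = +1982.2166 N

2263.192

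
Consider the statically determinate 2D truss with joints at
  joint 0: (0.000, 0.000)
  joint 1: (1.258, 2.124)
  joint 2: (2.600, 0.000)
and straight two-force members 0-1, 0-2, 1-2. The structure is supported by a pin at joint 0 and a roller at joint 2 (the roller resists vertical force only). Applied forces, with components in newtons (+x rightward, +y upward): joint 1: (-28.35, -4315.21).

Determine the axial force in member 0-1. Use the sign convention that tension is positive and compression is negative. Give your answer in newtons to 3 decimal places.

-2615.581

N=3 nodes, M=3 members, R=3 reactions → 2N=6, M+R=6
member 0 (0-1): L=2.4686, (cx,cy)=(0.5096,0.8604)
member 1 (0-2): L=2.6000, (cx,cy)=(1.0000,0.0000)
member 2 (1-2): L=2.5124, (cx,cy)=(0.5341,-0.8454)
solve A·x = −loads:
  F[0-1] = -2615.5811 N (compression)
  F[0-2] = +1304.5567 N (tension)
  F[1-2] = -2442.3372 N (compression)
  Rx@0 = +28.3500 N
  Ry@0 = +2250.4720 N
  Ry@2 = +2064.7380 N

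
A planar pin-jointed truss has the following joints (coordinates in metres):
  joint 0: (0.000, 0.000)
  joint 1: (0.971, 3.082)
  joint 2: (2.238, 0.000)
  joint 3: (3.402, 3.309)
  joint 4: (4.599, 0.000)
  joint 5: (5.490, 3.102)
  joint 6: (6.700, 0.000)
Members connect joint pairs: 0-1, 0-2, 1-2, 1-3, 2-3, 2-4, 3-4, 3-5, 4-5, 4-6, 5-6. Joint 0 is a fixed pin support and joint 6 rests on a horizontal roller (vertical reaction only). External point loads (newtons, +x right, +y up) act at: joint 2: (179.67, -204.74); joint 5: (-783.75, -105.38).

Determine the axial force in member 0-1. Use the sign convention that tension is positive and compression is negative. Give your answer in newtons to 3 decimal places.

-543.359

N=7 nodes, M=11 members, R=3 reactions → 2N=14, M+R=14
member 0 (0-1): L=3.2313, (cx,cy)=(0.3005,0.9538)
member 1 (0-2): L=2.2380, (cx,cy)=(1.0000,0.0000)
member 2 (1-2): L=3.3323, (cx,cy)=(0.3802,-0.9249)
member 3 (1-3): L=2.4416, (cx,cy)=(0.9957,0.0930)
member 4 (2-3): L=3.5078, (cx,cy)=(0.3318,0.9433)
member 5 (2-4): L=2.3610, (cx,cy)=(1.0000,0.0000)
member 6 (3-4): L=3.5188, (cx,cy)=(0.3402,-0.9404)
member 7 (3-5): L=2.0982, (cx,cy)=(0.9951,-0.0987)
member 8 (4-5): L=3.2274, (cx,cy)=(0.2761,0.9611)
member 9 (4-6): L=2.1010, (cx,cy)=(1.0000,0.0000)
member 10 (5-6): L=3.3296, (cx,cy)=(0.3634,-0.9316)
solve A·x = −loads:
  F[0-1] = -543.3587 N (compression)
  F[0-2] = -440.8037 N (compression)
  F[1-2] = +523.7407 N (tension)
  F[1-3] = -363.9903 N (compression)
  F[2-3] = -296.4639 N (compression)
  F[2-4] = -322.9590 N (compression)
  F[3-4] = +396.1749 N (tension)
  F[3-5] = -598.4767 N (compression)
  F[4-5] = -387.6126 N (compression)
  F[4-6] = -81.1841 N (compression)
  F[5-6] = +223.4000 N (tension)
  Rx@0 = +604.0800 N
  Ry@0 = +518.2466 N
  Ry@6 = -208.1266 N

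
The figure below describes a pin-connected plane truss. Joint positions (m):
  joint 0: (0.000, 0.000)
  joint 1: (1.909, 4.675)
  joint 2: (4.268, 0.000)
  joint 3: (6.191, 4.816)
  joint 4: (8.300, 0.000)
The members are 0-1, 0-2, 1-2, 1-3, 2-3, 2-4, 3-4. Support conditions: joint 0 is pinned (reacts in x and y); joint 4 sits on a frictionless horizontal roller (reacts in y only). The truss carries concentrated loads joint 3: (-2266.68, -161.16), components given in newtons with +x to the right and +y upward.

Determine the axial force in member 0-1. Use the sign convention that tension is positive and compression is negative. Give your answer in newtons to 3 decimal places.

-1464.880

N=5 nodes, M=7 members, R=3 reactions → 2N=10, M+R=10
member 0 (0-1): L=5.0497, (cx,cy)=(0.3780,0.9258)
member 1 (0-2): L=4.2680, (cx,cy)=(1.0000,0.0000)
member 2 (1-2): L=5.2365, (cx,cy)=(0.4505,-0.8928)
member 3 (1-3): L=4.2843, (cx,cy)=(0.9995,0.0329)
member 4 (2-3): L=5.1857, (cx,cy)=(0.3708,0.9287)
member 5 (2-4): L=4.0320, (cx,cy)=(1.0000,0.0000)
member 6 (3-4): L=5.2575, (cx,cy)=(0.4011,-0.9160)
solve A·x = −loads:
  F[0-1] = -1464.8800 N (compression)
  F[0-2] = -1712.8982 N (compression)
  F[1-2] = +1474.1256 N (tension)
  F[1-3] = -1218.5285 N (compression)
  F[2-3] = -1417.1040 N (compression)
  F[2-4] = -523.3135 N (compression)
  F[3-4] = +1304.5719 N (tension)
  Rx@0 = +2266.6800 N
  Ry@0 = +1356.1708 N
  Ry@4 = -1195.0108 N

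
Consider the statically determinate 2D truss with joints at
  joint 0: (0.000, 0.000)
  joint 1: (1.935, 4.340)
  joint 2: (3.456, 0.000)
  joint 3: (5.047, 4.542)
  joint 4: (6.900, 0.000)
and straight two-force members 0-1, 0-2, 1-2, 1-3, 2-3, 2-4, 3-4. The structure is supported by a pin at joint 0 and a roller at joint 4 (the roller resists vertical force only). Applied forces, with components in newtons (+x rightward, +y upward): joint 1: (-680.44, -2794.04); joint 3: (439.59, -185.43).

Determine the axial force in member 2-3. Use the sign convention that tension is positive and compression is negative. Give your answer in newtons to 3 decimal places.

N=5 nodes, M=7 members, R=3 reactions → 2N=10, M+R=10
member 0 (0-1): L=4.7518, (cx,cy)=(0.4072,0.9133)
member 1 (0-2): L=3.4560, (cx,cy)=(1.0000,0.0000)
member 2 (1-2): L=4.5988, (cx,cy)=(0.3307,-0.9437)
member 3 (1-3): L=3.1185, (cx,cy)=(0.9979,0.0648)
member 4 (2-3): L=4.8126, (cx,cy)=(0.3306,0.9438)
member 5 (2-4): L=3.4440, (cx,cy)=(1.0000,0.0000)
member 6 (3-4): L=4.9054, (cx,cy)=(0.3777,-0.9259)
solve A·x = −loads:
  F[0-1] = -2407.5686 N (compression)
  F[0-2] = +739.5411 N (tension)
  F[1-2] = -636.7616 N (compression)
  F[1-3] = -89.5380 N (compression)
  F[2-3] = +636.7269 N (tension)
  F[2-4] = +318.4437 N (tension)
  F[3-4] = -843.0155 N (compression)
  Rx@0 = +240.8500 N
  Ry@0 = +2198.9134 N
  Ry@4 = +780.5566 N

636.727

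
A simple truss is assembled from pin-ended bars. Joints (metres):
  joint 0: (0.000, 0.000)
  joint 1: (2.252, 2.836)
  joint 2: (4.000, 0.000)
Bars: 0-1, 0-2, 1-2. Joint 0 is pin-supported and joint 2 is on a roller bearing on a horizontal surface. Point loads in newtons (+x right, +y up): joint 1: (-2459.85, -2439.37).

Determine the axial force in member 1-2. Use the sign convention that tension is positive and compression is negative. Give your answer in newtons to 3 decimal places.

N=3 nodes, M=3 members, R=3 reactions → 2N=6, M+R=6
member 0 (0-1): L=3.6214, (cx,cy)=(0.6219,0.7831)
member 1 (0-2): L=4.0000, (cx,cy)=(1.0000,0.0000)
member 2 (1-2): L=3.3314, (cx,cy)=(0.5247,-0.8513)
solve A·x = −loads:
  F[0-1] = -3588.2297 N (compression)
  F[0-2] = -228.4655 N (compression)
  F[1-2] = +435.4211 N (tension)
  Rx@0 = +2459.8500 N
  Ry@0 = +2810.0383 N
  Ry@2 = -370.6683 N

435.421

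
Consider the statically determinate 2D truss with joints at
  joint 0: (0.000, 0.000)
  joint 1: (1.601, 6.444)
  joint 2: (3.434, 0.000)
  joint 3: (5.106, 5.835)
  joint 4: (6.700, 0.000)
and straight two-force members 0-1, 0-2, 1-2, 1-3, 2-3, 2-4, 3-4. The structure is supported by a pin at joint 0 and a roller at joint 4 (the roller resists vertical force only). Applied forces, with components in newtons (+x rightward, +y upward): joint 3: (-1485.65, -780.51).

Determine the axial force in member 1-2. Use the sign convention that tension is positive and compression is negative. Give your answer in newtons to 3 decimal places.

1688.063

N=5 nodes, M=7 members, R=3 reactions → 2N=10, M+R=10
member 0 (0-1): L=6.6399, (cx,cy)=(0.2411,0.9705)
member 1 (0-2): L=3.4340, (cx,cy)=(1.0000,0.0000)
member 2 (1-2): L=6.6996, (cx,cy)=(0.2736,-0.9618)
member 3 (1-3): L=3.5575, (cx,cy)=(0.9852,-0.1712)
member 4 (2-3): L=6.0698, (cx,cy)=(0.2755,0.9613)
member 5 (2-4): L=3.2660, (cx,cy)=(1.0000,0.0000)
member 6 (3-4): L=6.0488, (cx,cy)=(0.2635,-0.9647)
solve A·x = −loads:
  F[0-1] = -1524.5170 N (compression)
  F[0-2] = -1118.0616 N (compression)
  F[1-2] = +1688.0628 N (tension)
  F[1-3] = -841.8648 N (compression)
  F[2-3] = -1688.9971 N (compression)
  F[2-4] = -190.9597 N (compression)
  F[3-4] = +724.6412 N (tension)
  Rx@0 = +1485.6500 N
  Ry@0 = +1479.5374 N
  Ry@4 = -699.0274 N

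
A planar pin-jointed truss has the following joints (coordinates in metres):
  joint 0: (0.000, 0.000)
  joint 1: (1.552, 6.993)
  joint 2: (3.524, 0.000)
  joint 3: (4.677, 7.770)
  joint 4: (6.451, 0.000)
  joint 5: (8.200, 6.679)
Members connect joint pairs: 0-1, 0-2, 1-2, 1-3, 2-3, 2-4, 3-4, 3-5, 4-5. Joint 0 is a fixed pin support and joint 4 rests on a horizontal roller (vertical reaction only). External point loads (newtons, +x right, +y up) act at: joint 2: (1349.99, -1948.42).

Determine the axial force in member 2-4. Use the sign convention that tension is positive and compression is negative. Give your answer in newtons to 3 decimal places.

243.010

N=6 nodes, M=9 members, R=3 reactions → 2N=12, M+R=12
member 0 (0-1): L=7.1632, (cx,cy)=(0.2167,0.9762)
member 1 (0-2): L=3.5240, (cx,cy)=(1.0000,0.0000)
member 2 (1-2): L=7.2657, (cx,cy)=(0.2714,-0.9625)
member 3 (1-3): L=3.2201, (cx,cy)=(0.9705,0.2413)
member 4 (2-3): L=7.8551, (cx,cy)=(0.1468,0.9892)
member 5 (2-4): L=2.9270, (cx,cy)=(1.0000,0.0000)
member 6 (3-4): L=7.9699, (cx,cy)=(0.2226,-0.9749)
member 7 (3-5): L=3.6881, (cx,cy)=(0.9552,-0.2958)
member 8 (4-5): L=6.9042, (cx,cy)=(0.2533,0.9674)
solve A·x = −loads:
  F[0-1] = -905.5635 N (compression)
  F[0-2] = +1546.1934 N (tension)
  F[1-2] = +810.9823 N (tension)
  F[1-3] = -428.9886 N (compression)
  F[2-3] = +1180.6675 N (tension)
  F[2-4] = +243.0099 N (tension)
  F[3-4] = -1091.7560 N (compression)
  F[3-5] = -0.0000 N (tension)
  F[4-5] = -0.0000 N (tension)
  Rx@0 = -1349.9900 N
  Ry@0 = +884.0529 N
  Ry@4 = +1064.3671 N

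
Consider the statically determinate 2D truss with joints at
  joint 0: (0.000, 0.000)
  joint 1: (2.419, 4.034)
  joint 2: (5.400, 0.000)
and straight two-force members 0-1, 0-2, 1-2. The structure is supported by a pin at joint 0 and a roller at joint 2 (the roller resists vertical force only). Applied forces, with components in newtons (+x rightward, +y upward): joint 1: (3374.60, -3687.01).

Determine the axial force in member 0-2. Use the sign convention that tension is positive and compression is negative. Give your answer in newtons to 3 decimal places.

N=3 nodes, M=3 members, R=3 reactions → 2N=6, M+R=6
member 0 (0-1): L=4.7037, (cx,cy)=(0.5143,0.8576)
member 1 (0-2): L=5.4000, (cx,cy)=(1.0000,0.0000)
member 2 (1-2): L=5.0159, (cx,cy)=(0.5943,-0.8042)
solve A·x = −loads:
  F[0-1] = +566.1980 N (tension)
  F[0-2] = +3083.4175 N (tension)
  F[1-2] = -5188.2572 N (compression)
  Rx@0 = -3374.6000 N
  Ry@0 = -485.5851 N
  Ry@2 = +4172.5951 N

3083.417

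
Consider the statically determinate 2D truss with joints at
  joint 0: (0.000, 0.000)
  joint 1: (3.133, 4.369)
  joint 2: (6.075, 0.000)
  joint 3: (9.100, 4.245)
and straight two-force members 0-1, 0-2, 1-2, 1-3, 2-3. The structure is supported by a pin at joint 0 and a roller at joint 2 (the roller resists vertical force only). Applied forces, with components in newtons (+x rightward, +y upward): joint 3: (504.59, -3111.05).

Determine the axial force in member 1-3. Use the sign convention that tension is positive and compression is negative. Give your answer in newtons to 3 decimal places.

2682.399

N=4 nodes, M=5 members, R=3 reactions → 2N=8, M+R=8
member 0 (0-1): L=5.3762, (cx,cy)=(0.5828,0.8127)
member 1 (0-2): L=6.0750, (cx,cy)=(1.0000,0.0000)
member 2 (1-2): L=5.2672, (cx,cy)=(0.5585,-0.8295)
member 3 (1-3): L=5.9683, (cx,cy)=(0.9998,-0.0208)
member 4 (2-3): L=5.2125, (cx,cy)=(0.5803,0.8144)
solve A·x = −loads:
  F[0-1] = +2340.1352 N (tension)
  F[0-2] = -859.1246 N (compression)
  F[1-2] = -2359.8708 N (compression)
  F[1-3] = +2682.3988 N (tension)
  F[2-3] = -3751.7070 N (compression)
  Rx@0 = -504.5900 N
  Ry@0 = -1901.7137 N
  Ry@2 = +5012.7637 N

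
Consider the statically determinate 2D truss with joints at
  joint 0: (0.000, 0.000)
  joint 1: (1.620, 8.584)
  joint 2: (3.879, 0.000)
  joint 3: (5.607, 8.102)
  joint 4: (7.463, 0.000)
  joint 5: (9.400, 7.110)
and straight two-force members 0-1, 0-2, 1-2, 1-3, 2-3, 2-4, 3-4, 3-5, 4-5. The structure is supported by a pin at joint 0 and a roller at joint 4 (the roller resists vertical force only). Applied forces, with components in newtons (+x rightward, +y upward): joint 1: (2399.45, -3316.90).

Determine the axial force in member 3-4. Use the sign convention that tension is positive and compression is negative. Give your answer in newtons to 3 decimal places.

N=6 nodes, M=9 members, R=3 reactions → 2N=12, M+R=12
member 0 (0-1): L=8.7355, (cx,cy)=(0.1854,0.9827)
member 1 (0-2): L=3.8790, (cx,cy)=(1.0000,0.0000)
member 2 (1-2): L=8.8763, (cx,cy)=(0.2545,-0.9671)
member 3 (1-3): L=4.0160, (cx,cy)=(0.9928,-0.1200)
member 4 (2-3): L=8.2842, (cx,cy)=(0.2086,0.9780)
member 5 (2-4): L=3.5840, (cx,cy)=(1.0000,0.0000)
member 6 (3-4): L=8.3119, (cx,cy)=(0.2233,-0.9748)
member 7 (3-5): L=3.9206, (cx,cy)=(0.9675,-0.2530)
member 8 (4-5): L=7.3691, (cx,cy)=(0.2629,0.9648)
solve A·x = −loads:
  F[0-1] = +165.8450 N (tension)
  F[0-2] = +2368.6941 N (tension)
  F[1-2] = -3410.7546 N (compression)
  F[1-3] = -1511.5874 N (compression)
  F[2-3] = +3372.6357 N (tension)
  F[2-4] = +797.1656 N (tension)
  F[3-4] = -3570.0078 N (compression)
  F[3-5] = -0.0000 N (compression)
  F[4-5] = +0.0000 N (tension)
  Rx@0 = -2399.4500 N
  Ry@0 = -162.9683 N
  Ry@4 = +3479.8683 N

-3570.008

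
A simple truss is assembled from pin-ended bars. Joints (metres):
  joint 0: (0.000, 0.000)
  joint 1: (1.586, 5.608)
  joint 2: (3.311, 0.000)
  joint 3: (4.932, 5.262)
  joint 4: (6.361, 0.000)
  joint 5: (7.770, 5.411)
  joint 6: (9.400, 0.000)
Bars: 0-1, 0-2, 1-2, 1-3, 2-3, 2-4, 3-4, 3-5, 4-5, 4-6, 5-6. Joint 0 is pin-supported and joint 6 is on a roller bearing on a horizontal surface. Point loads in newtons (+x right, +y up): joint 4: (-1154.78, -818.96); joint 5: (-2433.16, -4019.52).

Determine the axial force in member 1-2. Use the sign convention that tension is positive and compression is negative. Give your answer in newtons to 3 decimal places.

2627.479

N=7 nodes, M=11 members, R=3 reactions → 2N=14, M+R=14
member 0 (0-1): L=5.8280, (cx,cy)=(0.2721,0.9623)
member 1 (0-2): L=3.3110, (cx,cy)=(1.0000,0.0000)
member 2 (1-2): L=5.8673, (cx,cy)=(0.2940,-0.9558)
member 3 (1-3): L=3.3638, (cx,cy)=(0.9947,-0.1029)
member 4 (2-3): L=5.5060, (cx,cy)=(0.2944,0.9557)
member 5 (2-4): L=3.0500, (cx,cy)=(1.0000,0.0000)
member 6 (3-4): L=5.4526, (cx,cy)=(0.2621,-0.9650)
member 7 (3-5): L=2.8419, (cx,cy)=(0.9986,0.0524)
member 8 (4-5): L=5.5914, (cx,cy)=(0.2520,0.9677)
member 9 (4-6): L=3.0390, (cx,cy)=(1.0000,0.0000)
member 10 (5-6): L=5.6512, (cx,cy)=(0.2884,-0.9575)
solve A·x = −loads:
  F[0-1] = -2455.0468 N (compression)
  F[0-2] = -2919.8318 N (compression)
  F[1-2] = +2627.4794 N (tension)
  F[1-3] = -1448.2740 N (compression)
  F[2-3] = -2627.8203 N (compression)
  F[2-4] = -1373.7045 N (compression)
  F[3-4] = +2294.7733 N (tension)
  F[3-5] = -2819.5219 N (compression)
  F[4-5] = -1442.1428 N (compression)
  F[4-6] = +745.8929 N (tension)
  F[5-6] = -2585.9965 N (compression)
  Rx@0 = +3587.9400 N
  Ry@0 = +2362.3900 N
  Ry@6 = +2476.0900 N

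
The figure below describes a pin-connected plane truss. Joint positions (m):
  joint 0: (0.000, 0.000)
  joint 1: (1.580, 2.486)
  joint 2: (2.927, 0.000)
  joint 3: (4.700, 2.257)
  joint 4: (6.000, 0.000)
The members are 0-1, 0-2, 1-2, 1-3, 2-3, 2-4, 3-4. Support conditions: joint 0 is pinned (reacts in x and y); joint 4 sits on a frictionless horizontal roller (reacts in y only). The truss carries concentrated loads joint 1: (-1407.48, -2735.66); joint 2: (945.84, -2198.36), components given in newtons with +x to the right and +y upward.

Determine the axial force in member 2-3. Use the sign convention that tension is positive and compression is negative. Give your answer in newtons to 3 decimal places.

N=5 nodes, M=7 members, R=3 reactions → 2N=10, M+R=10
member 0 (0-1): L=2.9456, (cx,cy)=(0.5364,0.8440)
member 1 (0-2): L=2.9270, (cx,cy)=(1.0000,0.0000)
member 2 (1-2): L=2.8275, (cx,cy)=(0.4764,-0.8792)
member 3 (1-3): L=3.1284, (cx,cy)=(0.9973,-0.0732)
member 4 (2-3): L=2.8701, (cx,cy)=(0.6177,0.7864)
member 5 (2-4): L=3.0730, (cx,cy)=(1.0000,0.0000)
member 6 (3-4): L=2.6046, (cx,cy)=(0.4991,-0.8665)
solve A·x = −loads:
  F[0-1] = -4412.9140 N (compression)
  F[0-2] = +1905.4124 N (tension)
  F[1-2] = +1254.5038 N (tension)
  F[1-3] = -1561.4032 N (compression)
  F[2-3] = +1392.9195 N (tension)
  F[2-4] = +696.7458 N (tension)
  F[3-4] = -1395.9681 N (compression)
  Rx@0 = +461.6400 N
  Ry@0 = +3724.3621 N
  Ry@4 = +1209.6579 N

1392.919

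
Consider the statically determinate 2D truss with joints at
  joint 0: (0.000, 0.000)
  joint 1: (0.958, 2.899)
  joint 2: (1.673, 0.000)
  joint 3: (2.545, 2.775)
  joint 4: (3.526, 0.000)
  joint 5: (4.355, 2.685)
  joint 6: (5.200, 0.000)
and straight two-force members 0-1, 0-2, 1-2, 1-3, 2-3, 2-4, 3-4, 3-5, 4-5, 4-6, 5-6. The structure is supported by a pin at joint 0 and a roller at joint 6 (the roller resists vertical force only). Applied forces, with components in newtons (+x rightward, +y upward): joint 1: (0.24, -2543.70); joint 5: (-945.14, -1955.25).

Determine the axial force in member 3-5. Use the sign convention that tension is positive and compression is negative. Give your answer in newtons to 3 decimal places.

-1331.606

N=7 nodes, M=11 members, R=3 reactions → 2N=14, M+R=14
member 0 (0-1): L=3.0532, (cx,cy)=(0.3138,0.9495)
member 1 (0-2): L=1.6730, (cx,cy)=(1.0000,0.0000)
member 2 (1-2): L=2.9859, (cx,cy)=(0.2395,-0.9709)
member 3 (1-3): L=1.5918, (cx,cy)=(0.9970,-0.0779)
member 4 (2-3): L=2.9088, (cx,cy)=(0.2998,0.9540)
member 5 (2-4): L=1.8530, (cx,cy)=(1.0000,0.0000)
member 6 (3-4): L=2.9433, (cx,cy)=(0.3333,-0.9428)
member 7 (3-5): L=1.8122, (cx,cy)=(0.9988,-0.0497)
member 8 (4-5): L=2.8101, (cx,cy)=(0.2950,0.9555)
member 9 (4-6): L=1.6740, (cx,cy)=(1.0000,0.0000)
member 10 (5-6): L=2.8148, (cx,cy)=(0.3002,-0.9539)
solve A·x = −loads:
  F[0-1] = -3033.9012 N (compression)
  F[0-2] = +7.0480 N (tension)
  F[1-2] = +432.0383 N (tension)
  F[1-3] = -1058.8618 N (compression)
  F[2-3] = -439.6909 N (compression)
  F[2-4] = +242.3157 N (tension)
  F[3-4] = +427.5644 N (tension)
  F[3-5] = -1331.6060 N (compression)
  F[4-5] = -421.8935 N (compression)
  F[4-6] = +509.2861 N (tension)
  F[5-6] = -1696.5114 N (compression)
  Rx@0 = +944.9000 N
  Ry@0 = +2880.6859 N
  Ry@6 = +1618.2641 N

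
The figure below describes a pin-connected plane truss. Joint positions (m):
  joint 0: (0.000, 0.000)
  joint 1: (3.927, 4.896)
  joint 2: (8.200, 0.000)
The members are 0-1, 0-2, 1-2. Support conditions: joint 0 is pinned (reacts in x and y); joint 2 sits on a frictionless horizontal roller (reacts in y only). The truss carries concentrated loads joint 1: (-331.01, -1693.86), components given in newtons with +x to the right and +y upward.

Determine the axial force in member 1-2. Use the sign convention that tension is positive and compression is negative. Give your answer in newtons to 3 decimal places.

N=3 nodes, M=3 members, R=3 reactions → 2N=6, M+R=6
member 0 (0-1): L=6.2763, (cx,cy)=(0.6257,0.7801)
member 1 (0-2): L=8.2000, (cx,cy)=(1.0000,0.0000)
member 2 (1-2): L=6.4984, (cx,cy)=(0.6575,-0.7534)
solve A·x = −loads:
  F[0-1] = -1384.8706 N (compression)
  F[0-2] = +535.4834 N (tension)
  F[1-2] = -814.3673 N (compression)
  Rx@0 = +331.0100 N
  Ry@0 = +1080.3035 N
  Ry@2 = +613.5565 N

-814.367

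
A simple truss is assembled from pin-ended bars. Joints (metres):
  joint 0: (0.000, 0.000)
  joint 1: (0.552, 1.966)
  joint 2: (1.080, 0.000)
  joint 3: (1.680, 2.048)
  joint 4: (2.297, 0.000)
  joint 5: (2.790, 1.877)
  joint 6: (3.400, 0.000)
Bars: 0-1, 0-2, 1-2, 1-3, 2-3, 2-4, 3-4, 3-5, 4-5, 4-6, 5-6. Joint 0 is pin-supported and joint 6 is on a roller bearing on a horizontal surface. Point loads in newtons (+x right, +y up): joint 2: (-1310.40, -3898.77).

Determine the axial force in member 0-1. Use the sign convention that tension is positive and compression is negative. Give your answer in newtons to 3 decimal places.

-2763.210

N=7 nodes, M=11 members, R=3 reactions → 2N=14, M+R=14
member 0 (0-1): L=2.0420, (cx,cy)=(0.2703,0.9628)
member 1 (0-2): L=1.0800, (cx,cy)=(1.0000,0.0000)
member 2 (1-2): L=2.0357, (cx,cy)=(0.2594,-0.9658)
member 3 (1-3): L=1.1310, (cx,cy)=(0.9974,0.0725)
member 4 (2-3): L=2.1341, (cx,cy)=(0.2812,0.9597)
member 5 (2-4): L=1.2170, (cx,cy)=(1.0000,0.0000)
member 6 (3-4): L=2.1389, (cx,cy)=(0.2885,-0.9575)
member 7 (3-5): L=1.1231, (cx,cy)=(0.9883,-0.1523)
member 8 (4-5): L=1.9407, (cx,cy)=(0.2540,0.9672)
member 9 (4-6): L=1.1030, (cx,cy)=(1.0000,0.0000)
member 10 (5-6): L=1.9736, (cx,cy)=(0.3091,-0.9510)
solve A·x = −loads:
  F[0-1] = -2763.2101 N (compression)
  F[0-2] = -563.4488 N (compression)
  F[1-2] = +2646.7120 N (tension)
  F[1-3] = -1437.2233 N (compression)
  F[2-3] = +1399.0706 N (tension)
  F[2-4] = +1040.0901 N (tension)
  F[3-4] = -1180.8774 N (compression)
  F[3-5] = -707.7020 N (compression)
  F[4-5] = +1169.0301 N (tension)
  F[4-6] = +402.4742 N (tension)
  F[5-6] = -1302.1910 N (compression)
  Rx@0 = +1310.4000 N
  Ry@0 = +2660.3372 N
  Ry@6 = +1238.4328 N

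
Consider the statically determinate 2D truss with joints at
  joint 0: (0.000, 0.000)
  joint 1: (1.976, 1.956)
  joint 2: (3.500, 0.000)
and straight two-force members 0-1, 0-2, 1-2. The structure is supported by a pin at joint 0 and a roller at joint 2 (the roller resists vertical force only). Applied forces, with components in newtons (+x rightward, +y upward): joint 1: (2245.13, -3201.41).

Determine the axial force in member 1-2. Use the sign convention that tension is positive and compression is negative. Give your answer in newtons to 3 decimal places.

-3881.861

N=3 nodes, M=3 members, R=3 reactions → 2N=6, M+R=6
member 0 (0-1): L=2.7804, (cx,cy)=(0.7107,0.7035)
member 1 (0-2): L=3.5000, (cx,cy)=(1.0000,0.0000)
member 2 (1-2): L=2.4796, (cx,cy)=(0.6146,-0.7888)
solve A·x = −loads:
  F[0-1] = -197.9790 N (compression)
  F[0-2] = +2385.8326 N (tension)
  F[1-2] = -3881.8612 N (compression)
  Rx@0 = -2245.1300 N
  Ry@0 = +139.2784 N
  Ry@2 = +3062.1316 N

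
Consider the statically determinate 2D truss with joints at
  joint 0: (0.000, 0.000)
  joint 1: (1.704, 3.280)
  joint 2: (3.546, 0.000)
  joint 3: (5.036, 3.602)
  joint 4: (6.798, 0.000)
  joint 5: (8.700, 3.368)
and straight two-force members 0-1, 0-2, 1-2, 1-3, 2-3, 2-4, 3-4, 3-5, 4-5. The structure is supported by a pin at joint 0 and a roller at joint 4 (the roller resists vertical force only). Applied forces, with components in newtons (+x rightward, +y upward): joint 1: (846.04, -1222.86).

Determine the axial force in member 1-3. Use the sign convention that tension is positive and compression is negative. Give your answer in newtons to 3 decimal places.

-675.286

N=6 nodes, M=9 members, R=3 reactions → 2N=12, M+R=12
member 0 (0-1): L=3.6962, (cx,cy)=(0.4610,0.8874)
member 1 (0-2): L=3.5460, (cx,cy)=(1.0000,0.0000)
member 2 (1-2): L=3.7618, (cx,cy)=(0.4897,-0.8719)
member 3 (1-3): L=3.3475, (cx,cy)=(0.9954,0.0962)
member 4 (2-3): L=3.8980, (cx,cy)=(0.3822,0.9241)
member 5 (2-4): L=3.2520, (cx,cy)=(1.0000,0.0000)
member 6 (3-4): L=4.0099, (cx,cy)=(0.4394,-0.8983)
member 7 (3-5): L=3.6715, (cx,cy)=(0.9980,-0.0637)
member 8 (4-5): L=3.8679, (cx,cy)=(0.4917,0.8707)
solve A·x = −loads:
  F[0-1] = -572.6043 N (compression)
  F[0-2] = +1110.0174 N (tension)
  F[1-2] = -894.2266 N (compression)
  F[1-3] = -675.2860 N (compression)
  F[2-3] = +843.7656 N (tension)
  F[2-4] = +349.6286 N (tension)
  F[3-4] = -795.6667 N (compression)
  F[3-5] = +0.0000 N (tension)
  F[4-5] = -0.0000 N (compression)
  Rx@0 = -846.0400 N
  Ry@0 = +508.1256 N
  Ry@4 = +714.7344 N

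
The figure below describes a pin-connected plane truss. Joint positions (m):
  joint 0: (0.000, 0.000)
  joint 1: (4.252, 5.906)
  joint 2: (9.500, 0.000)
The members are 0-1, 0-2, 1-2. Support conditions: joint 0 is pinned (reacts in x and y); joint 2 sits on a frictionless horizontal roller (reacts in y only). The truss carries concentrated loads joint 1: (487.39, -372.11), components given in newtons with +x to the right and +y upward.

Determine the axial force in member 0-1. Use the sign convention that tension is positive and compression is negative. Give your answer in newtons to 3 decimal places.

N=3 nodes, M=3 members, R=3 reactions → 2N=6, M+R=6
member 0 (0-1): L=7.2774, (cx,cy)=(0.5843,0.8116)
member 1 (0-2): L=9.5000, (cx,cy)=(1.0000,0.0000)
member 2 (1-2): L=7.9008, (cx,cy)=(0.6642,-0.7475)
solve A·x = −loads:
  F[0-1] = +120.0673 N (tension)
  F[0-2] = +417.2376 N (tension)
  F[1-2] = -628.1446 N (compression)
  Rx@0 = -487.3900 N
  Ry@0 = -97.4413 N
  Ry@2 = +469.5513 N

120.067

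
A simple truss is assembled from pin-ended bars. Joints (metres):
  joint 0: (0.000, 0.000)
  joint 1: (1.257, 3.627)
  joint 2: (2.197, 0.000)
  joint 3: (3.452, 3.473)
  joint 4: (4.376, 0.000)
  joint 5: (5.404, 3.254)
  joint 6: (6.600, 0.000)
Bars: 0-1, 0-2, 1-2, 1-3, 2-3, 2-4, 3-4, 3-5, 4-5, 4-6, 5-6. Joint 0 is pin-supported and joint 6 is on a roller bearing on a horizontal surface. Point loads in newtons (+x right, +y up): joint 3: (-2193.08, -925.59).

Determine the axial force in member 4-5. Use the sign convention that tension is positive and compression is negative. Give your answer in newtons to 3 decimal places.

N=7 nodes, M=11 members, R=3 reactions → 2N=14, M+R=14
member 0 (0-1): L=3.8386, (cx,cy)=(0.3275,0.9449)
member 1 (0-2): L=2.1970, (cx,cy)=(1.0000,0.0000)
member 2 (1-2): L=3.7468, (cx,cy)=(0.2509,-0.9680)
member 3 (1-3): L=2.2004, (cx,cy)=(0.9975,-0.0700)
member 4 (2-3): L=3.6928, (cx,cy)=(0.3399,0.9405)
member 5 (2-4): L=2.1790, (cx,cy)=(1.0000,0.0000)
member 6 (3-4): L=3.5938, (cx,cy)=(0.2571,-0.9664)
member 7 (3-5): L=1.9642, (cx,cy)=(0.9938,-0.1115)
member 8 (4-5): L=3.4125, (cx,cy)=(0.3012,0.9535)
member 9 (4-6): L=2.2240, (cx,cy)=(1.0000,0.0000)
member 10 (5-6): L=3.4668, (cx,cy)=(0.3450,-0.9386)
solve A·x = −loads:
  F[0-1] = -1688.6045 N (compression)
  F[0-2] = -1640.1304 N (compression)
  F[1-2] = +1719.5592 N (tension)
  F[1-3] = -986.7702 N (compression)
  F[2-3] = -1769.9114 N (compression)
  F[2-4] = -607.2238 N (compression)
  F[3-4] = +641.8815 N (tension)
  F[3-5] = +444.9649 N (tension)
  F[4-5] = -650.5217 N (compression)
  F[4-6] = -246.2252 N (compression)
  F[5-6] = +713.7304 N (tension)
  Rx@0 = +2193.0800 N
  Ry@0 = +1595.5037 N
  Ry@6 = -669.9137 N

-650.522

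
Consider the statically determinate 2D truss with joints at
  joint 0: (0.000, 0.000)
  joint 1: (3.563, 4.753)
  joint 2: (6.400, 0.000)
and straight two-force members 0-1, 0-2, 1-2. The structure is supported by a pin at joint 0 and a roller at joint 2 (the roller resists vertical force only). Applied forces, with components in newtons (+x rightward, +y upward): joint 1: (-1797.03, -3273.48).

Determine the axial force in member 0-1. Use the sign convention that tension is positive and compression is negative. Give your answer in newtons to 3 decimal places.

N=3 nodes, M=3 members, R=3 reactions → 2N=6, M+R=6
member 0 (0-1): L=5.9402, (cx,cy)=(0.5998,0.8001)
member 1 (0-2): L=6.4000, (cx,cy)=(1.0000,0.0000)
member 2 (1-2): L=5.5353, (cx,cy)=(0.5125,-0.8587)
solve A·x = −loads:
  F[0-1] = -3481.4445 N (compression)
  F[0-2] = +291.1803 N (tension)
  F[1-2] = -568.1251 N (compression)
  Rx@0 = +1797.0300 N
  Ry@0 = +2785.6479 N
  Ry@2 = +487.8321 N

-3481.445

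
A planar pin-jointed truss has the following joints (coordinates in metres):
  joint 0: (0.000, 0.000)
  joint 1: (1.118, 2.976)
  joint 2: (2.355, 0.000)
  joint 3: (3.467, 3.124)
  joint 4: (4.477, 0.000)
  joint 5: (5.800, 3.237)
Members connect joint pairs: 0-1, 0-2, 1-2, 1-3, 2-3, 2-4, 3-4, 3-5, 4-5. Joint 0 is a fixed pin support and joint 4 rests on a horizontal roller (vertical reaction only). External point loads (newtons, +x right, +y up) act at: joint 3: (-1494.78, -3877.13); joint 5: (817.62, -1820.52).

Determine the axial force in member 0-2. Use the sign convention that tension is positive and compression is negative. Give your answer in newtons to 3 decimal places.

-380.918

N=6 nodes, M=9 members, R=3 reactions → 2N=12, M+R=12
member 0 (0-1): L=3.1791, (cx,cy)=(0.3517,0.9361)
member 1 (0-2): L=2.3550, (cx,cy)=(1.0000,0.0000)
member 2 (1-2): L=3.2228, (cx,cy)=(0.3838,-0.9234)
member 3 (1-3): L=2.3537, (cx,cy)=(0.9980,0.0629)
member 4 (2-3): L=3.3160, (cx,cy)=(0.3353,0.9421)
member 5 (2-4): L=2.1220, (cx,cy)=(1.0000,0.0000)
member 6 (3-4): L=3.2832, (cx,cy)=(0.3076,-0.9515)
member 7 (3-5): L=2.3357, (cx,cy)=(0.9988,0.0484)
member 8 (4-5): L=3.4969, (cx,cy)=(0.3783,0.9257)
solve A·x = −loads:
  F[0-1] = -842.3751 N (compression)
  F[0-2] = -380.9178 N (compression)
  F[1-2] = +812.4834 N (tension)
  F[1-3] = -609.2971 N (compression)
  F[2-3] = -796.3655 N (compression)
  F[2-4] = +197.9867 N (tension)
  F[3-4] = -3164.8677 N (compression)
  F[3-5] = +1595.0955 N (tension)
  F[4-5] = -2050.0707 N (compression)
  Rx@0 = +677.1600 N
  Ry@0 = +788.5660 N
  Ry@4 = +4909.0840 N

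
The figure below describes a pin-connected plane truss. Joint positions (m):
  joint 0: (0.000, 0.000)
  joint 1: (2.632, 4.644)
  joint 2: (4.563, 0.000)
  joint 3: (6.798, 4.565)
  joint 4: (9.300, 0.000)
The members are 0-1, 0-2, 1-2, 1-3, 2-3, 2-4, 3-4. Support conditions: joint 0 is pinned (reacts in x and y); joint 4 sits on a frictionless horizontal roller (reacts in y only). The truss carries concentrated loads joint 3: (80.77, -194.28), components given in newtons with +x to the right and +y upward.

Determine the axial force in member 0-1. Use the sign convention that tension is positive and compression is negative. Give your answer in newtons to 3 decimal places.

-14.507

N=5 nodes, M=7 members, R=3 reactions → 2N=10, M+R=10
member 0 (0-1): L=5.3380, (cx,cy)=(0.4931,0.8700)
member 1 (0-2): L=4.5630, (cx,cy)=(1.0000,0.0000)
member 2 (1-2): L=5.0295, (cx,cy)=(0.3839,-0.9234)
member 3 (1-3): L=4.1667, (cx,cy)=(0.9998,-0.0190)
member 4 (2-3): L=5.0828, (cx,cy)=(0.4397,0.8981)
member 5 (2-4): L=4.7370, (cx,cy)=(1.0000,0.0000)
member 6 (3-4): L=5.2057, (cx,cy)=(0.4806,-0.8769)
solve A·x = −loads:
  F[0-1] = -14.5068 N (compression)
  F[0-2] = +87.9229 N (tension)
  F[1-2] = +13.9251 N (tension)
  F[1-3] = -12.5015 N (compression)
  F[2-3] = -14.3162 N (compression)
  F[2-4] = +99.5644 N (tension)
  F[3-4] = -207.1548 N (compression)
  Rx@0 = -80.7700 N
  Ry@0 = +12.6208 N
  Ry@4 = +181.6592 N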